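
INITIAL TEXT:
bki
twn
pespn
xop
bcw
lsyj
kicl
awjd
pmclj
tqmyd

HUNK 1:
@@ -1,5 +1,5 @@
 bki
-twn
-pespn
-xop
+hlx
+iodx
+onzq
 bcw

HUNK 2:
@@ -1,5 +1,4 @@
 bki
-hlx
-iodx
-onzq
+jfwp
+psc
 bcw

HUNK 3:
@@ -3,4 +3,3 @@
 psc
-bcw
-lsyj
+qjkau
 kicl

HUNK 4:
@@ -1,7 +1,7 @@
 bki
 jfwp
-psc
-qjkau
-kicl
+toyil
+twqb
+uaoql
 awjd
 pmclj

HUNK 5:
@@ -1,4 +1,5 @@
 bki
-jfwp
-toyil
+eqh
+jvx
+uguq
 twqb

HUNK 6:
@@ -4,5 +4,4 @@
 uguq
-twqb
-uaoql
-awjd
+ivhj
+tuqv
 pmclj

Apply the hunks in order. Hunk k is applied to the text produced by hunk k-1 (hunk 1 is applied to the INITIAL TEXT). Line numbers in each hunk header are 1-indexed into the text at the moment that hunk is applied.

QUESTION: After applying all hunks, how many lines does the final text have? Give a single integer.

Answer: 8

Derivation:
Hunk 1: at line 1 remove [twn,pespn,xop] add [hlx,iodx,onzq] -> 10 lines: bki hlx iodx onzq bcw lsyj kicl awjd pmclj tqmyd
Hunk 2: at line 1 remove [hlx,iodx,onzq] add [jfwp,psc] -> 9 lines: bki jfwp psc bcw lsyj kicl awjd pmclj tqmyd
Hunk 3: at line 3 remove [bcw,lsyj] add [qjkau] -> 8 lines: bki jfwp psc qjkau kicl awjd pmclj tqmyd
Hunk 4: at line 1 remove [psc,qjkau,kicl] add [toyil,twqb,uaoql] -> 8 lines: bki jfwp toyil twqb uaoql awjd pmclj tqmyd
Hunk 5: at line 1 remove [jfwp,toyil] add [eqh,jvx,uguq] -> 9 lines: bki eqh jvx uguq twqb uaoql awjd pmclj tqmyd
Hunk 6: at line 4 remove [twqb,uaoql,awjd] add [ivhj,tuqv] -> 8 lines: bki eqh jvx uguq ivhj tuqv pmclj tqmyd
Final line count: 8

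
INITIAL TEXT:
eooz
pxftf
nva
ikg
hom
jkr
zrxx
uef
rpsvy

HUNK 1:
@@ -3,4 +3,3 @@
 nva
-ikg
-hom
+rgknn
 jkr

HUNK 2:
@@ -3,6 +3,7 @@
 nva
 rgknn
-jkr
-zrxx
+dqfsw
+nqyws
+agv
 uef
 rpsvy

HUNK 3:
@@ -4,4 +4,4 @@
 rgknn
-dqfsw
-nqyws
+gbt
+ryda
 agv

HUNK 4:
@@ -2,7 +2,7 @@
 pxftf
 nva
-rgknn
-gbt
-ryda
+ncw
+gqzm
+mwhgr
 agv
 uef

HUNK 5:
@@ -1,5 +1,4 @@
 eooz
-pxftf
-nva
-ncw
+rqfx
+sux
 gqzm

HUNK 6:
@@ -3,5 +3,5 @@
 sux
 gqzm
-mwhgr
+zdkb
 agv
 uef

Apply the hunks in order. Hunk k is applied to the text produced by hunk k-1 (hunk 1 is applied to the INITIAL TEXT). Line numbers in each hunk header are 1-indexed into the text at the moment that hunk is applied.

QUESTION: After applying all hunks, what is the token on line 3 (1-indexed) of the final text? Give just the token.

Hunk 1: at line 3 remove [ikg,hom] add [rgknn] -> 8 lines: eooz pxftf nva rgknn jkr zrxx uef rpsvy
Hunk 2: at line 3 remove [jkr,zrxx] add [dqfsw,nqyws,agv] -> 9 lines: eooz pxftf nva rgknn dqfsw nqyws agv uef rpsvy
Hunk 3: at line 4 remove [dqfsw,nqyws] add [gbt,ryda] -> 9 lines: eooz pxftf nva rgknn gbt ryda agv uef rpsvy
Hunk 4: at line 2 remove [rgknn,gbt,ryda] add [ncw,gqzm,mwhgr] -> 9 lines: eooz pxftf nva ncw gqzm mwhgr agv uef rpsvy
Hunk 5: at line 1 remove [pxftf,nva,ncw] add [rqfx,sux] -> 8 lines: eooz rqfx sux gqzm mwhgr agv uef rpsvy
Hunk 6: at line 3 remove [mwhgr] add [zdkb] -> 8 lines: eooz rqfx sux gqzm zdkb agv uef rpsvy
Final line 3: sux

Answer: sux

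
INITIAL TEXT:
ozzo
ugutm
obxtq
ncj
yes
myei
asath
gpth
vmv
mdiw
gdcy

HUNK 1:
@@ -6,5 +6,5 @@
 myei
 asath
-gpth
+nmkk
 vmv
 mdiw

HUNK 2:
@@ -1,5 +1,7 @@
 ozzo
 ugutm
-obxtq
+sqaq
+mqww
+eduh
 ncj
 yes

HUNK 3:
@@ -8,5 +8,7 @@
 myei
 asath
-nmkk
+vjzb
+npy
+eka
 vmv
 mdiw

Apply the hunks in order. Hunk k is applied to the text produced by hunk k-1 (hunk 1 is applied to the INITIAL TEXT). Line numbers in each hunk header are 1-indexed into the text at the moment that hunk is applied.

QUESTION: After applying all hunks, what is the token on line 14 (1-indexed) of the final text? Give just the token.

Answer: mdiw

Derivation:
Hunk 1: at line 6 remove [gpth] add [nmkk] -> 11 lines: ozzo ugutm obxtq ncj yes myei asath nmkk vmv mdiw gdcy
Hunk 2: at line 1 remove [obxtq] add [sqaq,mqww,eduh] -> 13 lines: ozzo ugutm sqaq mqww eduh ncj yes myei asath nmkk vmv mdiw gdcy
Hunk 3: at line 8 remove [nmkk] add [vjzb,npy,eka] -> 15 lines: ozzo ugutm sqaq mqww eduh ncj yes myei asath vjzb npy eka vmv mdiw gdcy
Final line 14: mdiw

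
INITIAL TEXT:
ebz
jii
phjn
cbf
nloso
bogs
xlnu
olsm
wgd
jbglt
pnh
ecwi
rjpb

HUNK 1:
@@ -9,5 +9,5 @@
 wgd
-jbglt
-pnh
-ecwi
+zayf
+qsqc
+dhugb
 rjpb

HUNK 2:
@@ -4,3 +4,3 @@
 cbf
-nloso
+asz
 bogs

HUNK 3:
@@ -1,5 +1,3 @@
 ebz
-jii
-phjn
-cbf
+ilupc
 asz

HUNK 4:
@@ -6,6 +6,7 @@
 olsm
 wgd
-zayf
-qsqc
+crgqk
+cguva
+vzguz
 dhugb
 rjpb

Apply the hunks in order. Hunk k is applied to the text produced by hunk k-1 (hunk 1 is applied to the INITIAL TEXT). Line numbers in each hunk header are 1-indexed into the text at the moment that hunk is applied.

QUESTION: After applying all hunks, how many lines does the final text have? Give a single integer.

Hunk 1: at line 9 remove [jbglt,pnh,ecwi] add [zayf,qsqc,dhugb] -> 13 lines: ebz jii phjn cbf nloso bogs xlnu olsm wgd zayf qsqc dhugb rjpb
Hunk 2: at line 4 remove [nloso] add [asz] -> 13 lines: ebz jii phjn cbf asz bogs xlnu olsm wgd zayf qsqc dhugb rjpb
Hunk 3: at line 1 remove [jii,phjn,cbf] add [ilupc] -> 11 lines: ebz ilupc asz bogs xlnu olsm wgd zayf qsqc dhugb rjpb
Hunk 4: at line 6 remove [zayf,qsqc] add [crgqk,cguva,vzguz] -> 12 lines: ebz ilupc asz bogs xlnu olsm wgd crgqk cguva vzguz dhugb rjpb
Final line count: 12

Answer: 12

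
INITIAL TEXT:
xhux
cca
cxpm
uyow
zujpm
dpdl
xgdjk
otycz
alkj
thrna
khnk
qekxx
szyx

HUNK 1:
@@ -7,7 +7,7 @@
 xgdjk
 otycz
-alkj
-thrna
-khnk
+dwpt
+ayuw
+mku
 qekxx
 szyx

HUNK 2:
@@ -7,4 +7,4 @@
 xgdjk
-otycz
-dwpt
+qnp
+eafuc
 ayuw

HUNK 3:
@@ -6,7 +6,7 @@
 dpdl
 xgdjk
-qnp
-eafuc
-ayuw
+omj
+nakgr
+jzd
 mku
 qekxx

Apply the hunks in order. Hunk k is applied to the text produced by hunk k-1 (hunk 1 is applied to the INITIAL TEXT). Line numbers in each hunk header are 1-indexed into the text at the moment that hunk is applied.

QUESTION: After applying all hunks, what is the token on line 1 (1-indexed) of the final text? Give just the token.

Hunk 1: at line 7 remove [alkj,thrna,khnk] add [dwpt,ayuw,mku] -> 13 lines: xhux cca cxpm uyow zujpm dpdl xgdjk otycz dwpt ayuw mku qekxx szyx
Hunk 2: at line 7 remove [otycz,dwpt] add [qnp,eafuc] -> 13 lines: xhux cca cxpm uyow zujpm dpdl xgdjk qnp eafuc ayuw mku qekxx szyx
Hunk 3: at line 6 remove [qnp,eafuc,ayuw] add [omj,nakgr,jzd] -> 13 lines: xhux cca cxpm uyow zujpm dpdl xgdjk omj nakgr jzd mku qekxx szyx
Final line 1: xhux

Answer: xhux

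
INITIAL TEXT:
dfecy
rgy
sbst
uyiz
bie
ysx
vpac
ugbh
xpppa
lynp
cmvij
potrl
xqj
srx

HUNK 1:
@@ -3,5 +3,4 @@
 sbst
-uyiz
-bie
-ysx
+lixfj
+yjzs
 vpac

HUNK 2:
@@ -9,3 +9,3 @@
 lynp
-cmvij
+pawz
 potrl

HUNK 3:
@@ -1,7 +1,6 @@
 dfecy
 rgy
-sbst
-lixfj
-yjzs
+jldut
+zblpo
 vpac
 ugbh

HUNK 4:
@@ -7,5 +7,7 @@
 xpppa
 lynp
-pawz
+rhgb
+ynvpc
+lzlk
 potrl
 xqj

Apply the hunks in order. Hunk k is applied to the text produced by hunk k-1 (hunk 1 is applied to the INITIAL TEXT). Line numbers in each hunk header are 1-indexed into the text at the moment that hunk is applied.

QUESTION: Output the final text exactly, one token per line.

Answer: dfecy
rgy
jldut
zblpo
vpac
ugbh
xpppa
lynp
rhgb
ynvpc
lzlk
potrl
xqj
srx

Derivation:
Hunk 1: at line 3 remove [uyiz,bie,ysx] add [lixfj,yjzs] -> 13 lines: dfecy rgy sbst lixfj yjzs vpac ugbh xpppa lynp cmvij potrl xqj srx
Hunk 2: at line 9 remove [cmvij] add [pawz] -> 13 lines: dfecy rgy sbst lixfj yjzs vpac ugbh xpppa lynp pawz potrl xqj srx
Hunk 3: at line 1 remove [sbst,lixfj,yjzs] add [jldut,zblpo] -> 12 lines: dfecy rgy jldut zblpo vpac ugbh xpppa lynp pawz potrl xqj srx
Hunk 4: at line 7 remove [pawz] add [rhgb,ynvpc,lzlk] -> 14 lines: dfecy rgy jldut zblpo vpac ugbh xpppa lynp rhgb ynvpc lzlk potrl xqj srx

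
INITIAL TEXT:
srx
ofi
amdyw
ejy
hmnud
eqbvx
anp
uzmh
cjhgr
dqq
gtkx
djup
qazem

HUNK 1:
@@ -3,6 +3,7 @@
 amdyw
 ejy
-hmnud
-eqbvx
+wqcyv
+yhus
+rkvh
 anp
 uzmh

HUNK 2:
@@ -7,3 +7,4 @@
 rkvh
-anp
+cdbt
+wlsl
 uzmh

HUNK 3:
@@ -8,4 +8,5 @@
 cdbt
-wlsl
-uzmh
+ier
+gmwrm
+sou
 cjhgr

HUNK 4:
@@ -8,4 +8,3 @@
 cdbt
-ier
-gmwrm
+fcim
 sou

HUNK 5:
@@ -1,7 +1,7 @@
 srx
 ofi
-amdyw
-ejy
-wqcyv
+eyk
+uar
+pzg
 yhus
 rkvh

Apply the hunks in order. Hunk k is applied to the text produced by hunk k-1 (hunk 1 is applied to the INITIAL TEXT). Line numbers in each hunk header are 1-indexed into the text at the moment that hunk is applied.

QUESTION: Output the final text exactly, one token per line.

Answer: srx
ofi
eyk
uar
pzg
yhus
rkvh
cdbt
fcim
sou
cjhgr
dqq
gtkx
djup
qazem

Derivation:
Hunk 1: at line 3 remove [hmnud,eqbvx] add [wqcyv,yhus,rkvh] -> 14 lines: srx ofi amdyw ejy wqcyv yhus rkvh anp uzmh cjhgr dqq gtkx djup qazem
Hunk 2: at line 7 remove [anp] add [cdbt,wlsl] -> 15 lines: srx ofi amdyw ejy wqcyv yhus rkvh cdbt wlsl uzmh cjhgr dqq gtkx djup qazem
Hunk 3: at line 8 remove [wlsl,uzmh] add [ier,gmwrm,sou] -> 16 lines: srx ofi amdyw ejy wqcyv yhus rkvh cdbt ier gmwrm sou cjhgr dqq gtkx djup qazem
Hunk 4: at line 8 remove [ier,gmwrm] add [fcim] -> 15 lines: srx ofi amdyw ejy wqcyv yhus rkvh cdbt fcim sou cjhgr dqq gtkx djup qazem
Hunk 5: at line 1 remove [amdyw,ejy,wqcyv] add [eyk,uar,pzg] -> 15 lines: srx ofi eyk uar pzg yhus rkvh cdbt fcim sou cjhgr dqq gtkx djup qazem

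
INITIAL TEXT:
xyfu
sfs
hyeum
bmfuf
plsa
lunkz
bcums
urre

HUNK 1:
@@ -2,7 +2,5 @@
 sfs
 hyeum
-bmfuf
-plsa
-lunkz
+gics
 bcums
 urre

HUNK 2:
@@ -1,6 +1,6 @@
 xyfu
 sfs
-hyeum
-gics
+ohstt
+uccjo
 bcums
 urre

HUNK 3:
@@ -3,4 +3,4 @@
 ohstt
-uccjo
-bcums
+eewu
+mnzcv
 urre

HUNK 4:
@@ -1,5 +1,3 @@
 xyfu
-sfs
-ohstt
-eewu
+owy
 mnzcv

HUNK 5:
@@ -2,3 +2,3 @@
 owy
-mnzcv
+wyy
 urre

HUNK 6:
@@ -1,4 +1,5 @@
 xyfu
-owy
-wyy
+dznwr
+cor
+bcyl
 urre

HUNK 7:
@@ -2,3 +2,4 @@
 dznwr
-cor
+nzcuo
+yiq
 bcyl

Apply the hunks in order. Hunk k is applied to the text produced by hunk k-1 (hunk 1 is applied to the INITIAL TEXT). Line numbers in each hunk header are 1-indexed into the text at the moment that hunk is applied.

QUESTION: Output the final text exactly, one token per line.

Answer: xyfu
dznwr
nzcuo
yiq
bcyl
urre

Derivation:
Hunk 1: at line 2 remove [bmfuf,plsa,lunkz] add [gics] -> 6 lines: xyfu sfs hyeum gics bcums urre
Hunk 2: at line 1 remove [hyeum,gics] add [ohstt,uccjo] -> 6 lines: xyfu sfs ohstt uccjo bcums urre
Hunk 3: at line 3 remove [uccjo,bcums] add [eewu,mnzcv] -> 6 lines: xyfu sfs ohstt eewu mnzcv urre
Hunk 4: at line 1 remove [sfs,ohstt,eewu] add [owy] -> 4 lines: xyfu owy mnzcv urre
Hunk 5: at line 2 remove [mnzcv] add [wyy] -> 4 lines: xyfu owy wyy urre
Hunk 6: at line 1 remove [owy,wyy] add [dznwr,cor,bcyl] -> 5 lines: xyfu dznwr cor bcyl urre
Hunk 7: at line 2 remove [cor] add [nzcuo,yiq] -> 6 lines: xyfu dznwr nzcuo yiq bcyl urre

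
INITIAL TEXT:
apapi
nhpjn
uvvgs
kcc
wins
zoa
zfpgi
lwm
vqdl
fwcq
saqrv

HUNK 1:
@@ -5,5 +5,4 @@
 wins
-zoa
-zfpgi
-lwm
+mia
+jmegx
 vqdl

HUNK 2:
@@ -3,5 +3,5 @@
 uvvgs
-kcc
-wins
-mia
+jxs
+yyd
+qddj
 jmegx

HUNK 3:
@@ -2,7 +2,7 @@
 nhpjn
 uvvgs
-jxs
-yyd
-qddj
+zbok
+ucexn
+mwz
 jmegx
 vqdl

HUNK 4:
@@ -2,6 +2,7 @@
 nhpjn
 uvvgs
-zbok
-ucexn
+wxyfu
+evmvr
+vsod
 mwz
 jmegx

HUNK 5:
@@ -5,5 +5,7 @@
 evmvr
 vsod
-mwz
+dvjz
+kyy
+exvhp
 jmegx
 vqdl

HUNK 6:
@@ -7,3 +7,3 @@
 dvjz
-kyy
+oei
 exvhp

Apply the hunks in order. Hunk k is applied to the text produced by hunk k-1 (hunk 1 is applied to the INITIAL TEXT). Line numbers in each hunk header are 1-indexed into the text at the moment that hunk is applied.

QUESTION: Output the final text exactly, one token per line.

Hunk 1: at line 5 remove [zoa,zfpgi,lwm] add [mia,jmegx] -> 10 lines: apapi nhpjn uvvgs kcc wins mia jmegx vqdl fwcq saqrv
Hunk 2: at line 3 remove [kcc,wins,mia] add [jxs,yyd,qddj] -> 10 lines: apapi nhpjn uvvgs jxs yyd qddj jmegx vqdl fwcq saqrv
Hunk 3: at line 2 remove [jxs,yyd,qddj] add [zbok,ucexn,mwz] -> 10 lines: apapi nhpjn uvvgs zbok ucexn mwz jmegx vqdl fwcq saqrv
Hunk 4: at line 2 remove [zbok,ucexn] add [wxyfu,evmvr,vsod] -> 11 lines: apapi nhpjn uvvgs wxyfu evmvr vsod mwz jmegx vqdl fwcq saqrv
Hunk 5: at line 5 remove [mwz] add [dvjz,kyy,exvhp] -> 13 lines: apapi nhpjn uvvgs wxyfu evmvr vsod dvjz kyy exvhp jmegx vqdl fwcq saqrv
Hunk 6: at line 7 remove [kyy] add [oei] -> 13 lines: apapi nhpjn uvvgs wxyfu evmvr vsod dvjz oei exvhp jmegx vqdl fwcq saqrv

Answer: apapi
nhpjn
uvvgs
wxyfu
evmvr
vsod
dvjz
oei
exvhp
jmegx
vqdl
fwcq
saqrv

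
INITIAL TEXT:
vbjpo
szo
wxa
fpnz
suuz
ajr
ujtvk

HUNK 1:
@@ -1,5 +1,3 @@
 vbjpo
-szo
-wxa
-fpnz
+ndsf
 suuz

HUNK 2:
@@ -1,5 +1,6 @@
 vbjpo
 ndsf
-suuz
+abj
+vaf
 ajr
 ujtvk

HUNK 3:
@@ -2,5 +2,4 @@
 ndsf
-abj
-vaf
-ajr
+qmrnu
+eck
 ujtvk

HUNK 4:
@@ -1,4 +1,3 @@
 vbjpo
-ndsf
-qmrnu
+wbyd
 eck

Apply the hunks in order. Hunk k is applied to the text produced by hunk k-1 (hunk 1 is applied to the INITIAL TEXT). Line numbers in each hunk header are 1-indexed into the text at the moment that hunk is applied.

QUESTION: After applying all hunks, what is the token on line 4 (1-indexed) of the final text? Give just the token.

Hunk 1: at line 1 remove [szo,wxa,fpnz] add [ndsf] -> 5 lines: vbjpo ndsf suuz ajr ujtvk
Hunk 2: at line 1 remove [suuz] add [abj,vaf] -> 6 lines: vbjpo ndsf abj vaf ajr ujtvk
Hunk 3: at line 2 remove [abj,vaf,ajr] add [qmrnu,eck] -> 5 lines: vbjpo ndsf qmrnu eck ujtvk
Hunk 4: at line 1 remove [ndsf,qmrnu] add [wbyd] -> 4 lines: vbjpo wbyd eck ujtvk
Final line 4: ujtvk

Answer: ujtvk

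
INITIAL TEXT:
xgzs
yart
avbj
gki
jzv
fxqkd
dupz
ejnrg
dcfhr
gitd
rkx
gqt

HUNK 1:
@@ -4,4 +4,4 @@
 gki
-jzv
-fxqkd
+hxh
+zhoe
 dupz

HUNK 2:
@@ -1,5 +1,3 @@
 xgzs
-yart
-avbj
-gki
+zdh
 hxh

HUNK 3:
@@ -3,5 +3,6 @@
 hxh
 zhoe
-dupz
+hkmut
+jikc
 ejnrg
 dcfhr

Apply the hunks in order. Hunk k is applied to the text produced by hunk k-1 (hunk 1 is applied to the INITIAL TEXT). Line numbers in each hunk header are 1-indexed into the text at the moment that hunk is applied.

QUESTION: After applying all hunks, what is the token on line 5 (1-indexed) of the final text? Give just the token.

Hunk 1: at line 4 remove [jzv,fxqkd] add [hxh,zhoe] -> 12 lines: xgzs yart avbj gki hxh zhoe dupz ejnrg dcfhr gitd rkx gqt
Hunk 2: at line 1 remove [yart,avbj,gki] add [zdh] -> 10 lines: xgzs zdh hxh zhoe dupz ejnrg dcfhr gitd rkx gqt
Hunk 3: at line 3 remove [dupz] add [hkmut,jikc] -> 11 lines: xgzs zdh hxh zhoe hkmut jikc ejnrg dcfhr gitd rkx gqt
Final line 5: hkmut

Answer: hkmut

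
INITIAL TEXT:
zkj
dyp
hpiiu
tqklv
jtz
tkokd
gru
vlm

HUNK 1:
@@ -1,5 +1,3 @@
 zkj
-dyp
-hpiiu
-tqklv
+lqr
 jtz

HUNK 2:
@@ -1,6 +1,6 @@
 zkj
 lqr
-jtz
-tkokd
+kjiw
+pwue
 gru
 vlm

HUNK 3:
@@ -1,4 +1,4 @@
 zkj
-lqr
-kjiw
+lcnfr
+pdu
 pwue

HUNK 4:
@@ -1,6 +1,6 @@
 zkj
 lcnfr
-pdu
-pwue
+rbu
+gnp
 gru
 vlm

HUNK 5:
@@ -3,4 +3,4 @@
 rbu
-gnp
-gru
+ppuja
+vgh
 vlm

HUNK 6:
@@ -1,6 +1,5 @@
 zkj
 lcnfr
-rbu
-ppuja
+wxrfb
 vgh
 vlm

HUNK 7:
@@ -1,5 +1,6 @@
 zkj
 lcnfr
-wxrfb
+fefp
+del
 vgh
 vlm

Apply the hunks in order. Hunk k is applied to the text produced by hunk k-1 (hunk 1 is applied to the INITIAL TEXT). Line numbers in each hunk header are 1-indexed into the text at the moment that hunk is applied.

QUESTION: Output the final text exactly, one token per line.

Answer: zkj
lcnfr
fefp
del
vgh
vlm

Derivation:
Hunk 1: at line 1 remove [dyp,hpiiu,tqklv] add [lqr] -> 6 lines: zkj lqr jtz tkokd gru vlm
Hunk 2: at line 1 remove [jtz,tkokd] add [kjiw,pwue] -> 6 lines: zkj lqr kjiw pwue gru vlm
Hunk 3: at line 1 remove [lqr,kjiw] add [lcnfr,pdu] -> 6 lines: zkj lcnfr pdu pwue gru vlm
Hunk 4: at line 1 remove [pdu,pwue] add [rbu,gnp] -> 6 lines: zkj lcnfr rbu gnp gru vlm
Hunk 5: at line 3 remove [gnp,gru] add [ppuja,vgh] -> 6 lines: zkj lcnfr rbu ppuja vgh vlm
Hunk 6: at line 1 remove [rbu,ppuja] add [wxrfb] -> 5 lines: zkj lcnfr wxrfb vgh vlm
Hunk 7: at line 1 remove [wxrfb] add [fefp,del] -> 6 lines: zkj lcnfr fefp del vgh vlm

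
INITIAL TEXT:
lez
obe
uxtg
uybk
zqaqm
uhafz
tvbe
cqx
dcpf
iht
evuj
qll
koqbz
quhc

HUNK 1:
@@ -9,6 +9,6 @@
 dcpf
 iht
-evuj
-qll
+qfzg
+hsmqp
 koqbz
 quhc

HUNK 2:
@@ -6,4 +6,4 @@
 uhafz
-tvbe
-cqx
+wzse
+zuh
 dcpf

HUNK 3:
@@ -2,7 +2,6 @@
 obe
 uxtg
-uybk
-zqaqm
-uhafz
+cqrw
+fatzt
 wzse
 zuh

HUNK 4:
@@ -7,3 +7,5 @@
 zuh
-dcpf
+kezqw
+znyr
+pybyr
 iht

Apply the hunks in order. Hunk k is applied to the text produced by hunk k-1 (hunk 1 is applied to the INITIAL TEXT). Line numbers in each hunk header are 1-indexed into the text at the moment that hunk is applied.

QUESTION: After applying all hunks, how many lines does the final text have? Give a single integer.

Hunk 1: at line 9 remove [evuj,qll] add [qfzg,hsmqp] -> 14 lines: lez obe uxtg uybk zqaqm uhafz tvbe cqx dcpf iht qfzg hsmqp koqbz quhc
Hunk 2: at line 6 remove [tvbe,cqx] add [wzse,zuh] -> 14 lines: lez obe uxtg uybk zqaqm uhafz wzse zuh dcpf iht qfzg hsmqp koqbz quhc
Hunk 3: at line 2 remove [uybk,zqaqm,uhafz] add [cqrw,fatzt] -> 13 lines: lez obe uxtg cqrw fatzt wzse zuh dcpf iht qfzg hsmqp koqbz quhc
Hunk 4: at line 7 remove [dcpf] add [kezqw,znyr,pybyr] -> 15 lines: lez obe uxtg cqrw fatzt wzse zuh kezqw znyr pybyr iht qfzg hsmqp koqbz quhc
Final line count: 15

Answer: 15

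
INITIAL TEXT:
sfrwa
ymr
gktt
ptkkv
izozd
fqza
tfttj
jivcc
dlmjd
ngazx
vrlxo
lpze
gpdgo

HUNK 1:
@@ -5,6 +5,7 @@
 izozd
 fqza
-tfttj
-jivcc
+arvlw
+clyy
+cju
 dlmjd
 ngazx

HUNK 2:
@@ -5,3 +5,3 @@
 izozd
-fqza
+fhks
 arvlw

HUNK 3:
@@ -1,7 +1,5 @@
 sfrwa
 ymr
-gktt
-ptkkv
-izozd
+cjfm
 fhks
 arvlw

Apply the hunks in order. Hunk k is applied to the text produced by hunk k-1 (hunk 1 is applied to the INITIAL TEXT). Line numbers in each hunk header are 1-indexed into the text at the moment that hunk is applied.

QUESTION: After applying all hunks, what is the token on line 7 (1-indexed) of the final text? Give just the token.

Answer: cju

Derivation:
Hunk 1: at line 5 remove [tfttj,jivcc] add [arvlw,clyy,cju] -> 14 lines: sfrwa ymr gktt ptkkv izozd fqza arvlw clyy cju dlmjd ngazx vrlxo lpze gpdgo
Hunk 2: at line 5 remove [fqza] add [fhks] -> 14 lines: sfrwa ymr gktt ptkkv izozd fhks arvlw clyy cju dlmjd ngazx vrlxo lpze gpdgo
Hunk 3: at line 1 remove [gktt,ptkkv,izozd] add [cjfm] -> 12 lines: sfrwa ymr cjfm fhks arvlw clyy cju dlmjd ngazx vrlxo lpze gpdgo
Final line 7: cju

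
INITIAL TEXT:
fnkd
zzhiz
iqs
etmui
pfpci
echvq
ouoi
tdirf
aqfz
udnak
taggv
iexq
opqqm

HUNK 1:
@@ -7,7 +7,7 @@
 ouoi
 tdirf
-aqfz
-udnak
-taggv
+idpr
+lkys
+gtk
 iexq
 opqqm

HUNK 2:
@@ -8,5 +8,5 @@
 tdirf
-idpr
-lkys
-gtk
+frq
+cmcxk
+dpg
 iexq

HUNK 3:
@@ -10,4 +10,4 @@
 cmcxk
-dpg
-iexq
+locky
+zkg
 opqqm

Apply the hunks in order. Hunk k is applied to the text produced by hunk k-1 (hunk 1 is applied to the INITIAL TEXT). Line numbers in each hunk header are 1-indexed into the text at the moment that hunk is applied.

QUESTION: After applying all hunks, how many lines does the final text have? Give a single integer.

Hunk 1: at line 7 remove [aqfz,udnak,taggv] add [idpr,lkys,gtk] -> 13 lines: fnkd zzhiz iqs etmui pfpci echvq ouoi tdirf idpr lkys gtk iexq opqqm
Hunk 2: at line 8 remove [idpr,lkys,gtk] add [frq,cmcxk,dpg] -> 13 lines: fnkd zzhiz iqs etmui pfpci echvq ouoi tdirf frq cmcxk dpg iexq opqqm
Hunk 3: at line 10 remove [dpg,iexq] add [locky,zkg] -> 13 lines: fnkd zzhiz iqs etmui pfpci echvq ouoi tdirf frq cmcxk locky zkg opqqm
Final line count: 13

Answer: 13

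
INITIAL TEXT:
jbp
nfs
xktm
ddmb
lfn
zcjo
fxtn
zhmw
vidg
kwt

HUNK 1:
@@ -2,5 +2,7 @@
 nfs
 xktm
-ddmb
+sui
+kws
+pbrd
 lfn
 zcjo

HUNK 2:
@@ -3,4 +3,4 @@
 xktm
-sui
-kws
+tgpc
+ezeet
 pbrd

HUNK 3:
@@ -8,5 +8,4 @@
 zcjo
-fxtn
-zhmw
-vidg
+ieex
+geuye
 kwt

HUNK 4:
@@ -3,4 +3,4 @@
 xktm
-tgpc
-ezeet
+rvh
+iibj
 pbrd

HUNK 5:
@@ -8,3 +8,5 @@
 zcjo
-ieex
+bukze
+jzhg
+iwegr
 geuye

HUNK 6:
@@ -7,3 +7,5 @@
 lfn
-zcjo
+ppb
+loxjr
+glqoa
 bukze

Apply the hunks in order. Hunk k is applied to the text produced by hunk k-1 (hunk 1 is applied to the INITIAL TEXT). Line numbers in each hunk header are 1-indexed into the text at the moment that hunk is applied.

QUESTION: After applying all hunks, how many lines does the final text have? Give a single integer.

Answer: 15

Derivation:
Hunk 1: at line 2 remove [ddmb] add [sui,kws,pbrd] -> 12 lines: jbp nfs xktm sui kws pbrd lfn zcjo fxtn zhmw vidg kwt
Hunk 2: at line 3 remove [sui,kws] add [tgpc,ezeet] -> 12 lines: jbp nfs xktm tgpc ezeet pbrd lfn zcjo fxtn zhmw vidg kwt
Hunk 3: at line 8 remove [fxtn,zhmw,vidg] add [ieex,geuye] -> 11 lines: jbp nfs xktm tgpc ezeet pbrd lfn zcjo ieex geuye kwt
Hunk 4: at line 3 remove [tgpc,ezeet] add [rvh,iibj] -> 11 lines: jbp nfs xktm rvh iibj pbrd lfn zcjo ieex geuye kwt
Hunk 5: at line 8 remove [ieex] add [bukze,jzhg,iwegr] -> 13 lines: jbp nfs xktm rvh iibj pbrd lfn zcjo bukze jzhg iwegr geuye kwt
Hunk 6: at line 7 remove [zcjo] add [ppb,loxjr,glqoa] -> 15 lines: jbp nfs xktm rvh iibj pbrd lfn ppb loxjr glqoa bukze jzhg iwegr geuye kwt
Final line count: 15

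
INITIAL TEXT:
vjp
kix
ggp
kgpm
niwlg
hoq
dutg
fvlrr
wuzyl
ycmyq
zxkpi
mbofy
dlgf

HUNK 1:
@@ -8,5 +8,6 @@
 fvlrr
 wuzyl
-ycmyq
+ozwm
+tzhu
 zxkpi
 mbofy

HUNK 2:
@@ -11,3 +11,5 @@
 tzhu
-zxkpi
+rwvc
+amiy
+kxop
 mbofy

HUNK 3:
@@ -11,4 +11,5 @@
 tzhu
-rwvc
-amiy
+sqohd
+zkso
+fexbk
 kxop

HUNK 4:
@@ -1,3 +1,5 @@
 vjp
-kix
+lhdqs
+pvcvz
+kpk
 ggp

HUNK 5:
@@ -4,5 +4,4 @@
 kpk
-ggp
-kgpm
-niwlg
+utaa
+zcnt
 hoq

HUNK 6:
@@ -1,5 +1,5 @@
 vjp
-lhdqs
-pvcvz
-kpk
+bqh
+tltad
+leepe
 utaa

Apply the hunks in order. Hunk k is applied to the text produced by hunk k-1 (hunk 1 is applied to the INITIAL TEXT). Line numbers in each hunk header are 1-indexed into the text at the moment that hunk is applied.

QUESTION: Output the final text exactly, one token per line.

Answer: vjp
bqh
tltad
leepe
utaa
zcnt
hoq
dutg
fvlrr
wuzyl
ozwm
tzhu
sqohd
zkso
fexbk
kxop
mbofy
dlgf

Derivation:
Hunk 1: at line 8 remove [ycmyq] add [ozwm,tzhu] -> 14 lines: vjp kix ggp kgpm niwlg hoq dutg fvlrr wuzyl ozwm tzhu zxkpi mbofy dlgf
Hunk 2: at line 11 remove [zxkpi] add [rwvc,amiy,kxop] -> 16 lines: vjp kix ggp kgpm niwlg hoq dutg fvlrr wuzyl ozwm tzhu rwvc amiy kxop mbofy dlgf
Hunk 3: at line 11 remove [rwvc,amiy] add [sqohd,zkso,fexbk] -> 17 lines: vjp kix ggp kgpm niwlg hoq dutg fvlrr wuzyl ozwm tzhu sqohd zkso fexbk kxop mbofy dlgf
Hunk 4: at line 1 remove [kix] add [lhdqs,pvcvz,kpk] -> 19 lines: vjp lhdqs pvcvz kpk ggp kgpm niwlg hoq dutg fvlrr wuzyl ozwm tzhu sqohd zkso fexbk kxop mbofy dlgf
Hunk 5: at line 4 remove [ggp,kgpm,niwlg] add [utaa,zcnt] -> 18 lines: vjp lhdqs pvcvz kpk utaa zcnt hoq dutg fvlrr wuzyl ozwm tzhu sqohd zkso fexbk kxop mbofy dlgf
Hunk 6: at line 1 remove [lhdqs,pvcvz,kpk] add [bqh,tltad,leepe] -> 18 lines: vjp bqh tltad leepe utaa zcnt hoq dutg fvlrr wuzyl ozwm tzhu sqohd zkso fexbk kxop mbofy dlgf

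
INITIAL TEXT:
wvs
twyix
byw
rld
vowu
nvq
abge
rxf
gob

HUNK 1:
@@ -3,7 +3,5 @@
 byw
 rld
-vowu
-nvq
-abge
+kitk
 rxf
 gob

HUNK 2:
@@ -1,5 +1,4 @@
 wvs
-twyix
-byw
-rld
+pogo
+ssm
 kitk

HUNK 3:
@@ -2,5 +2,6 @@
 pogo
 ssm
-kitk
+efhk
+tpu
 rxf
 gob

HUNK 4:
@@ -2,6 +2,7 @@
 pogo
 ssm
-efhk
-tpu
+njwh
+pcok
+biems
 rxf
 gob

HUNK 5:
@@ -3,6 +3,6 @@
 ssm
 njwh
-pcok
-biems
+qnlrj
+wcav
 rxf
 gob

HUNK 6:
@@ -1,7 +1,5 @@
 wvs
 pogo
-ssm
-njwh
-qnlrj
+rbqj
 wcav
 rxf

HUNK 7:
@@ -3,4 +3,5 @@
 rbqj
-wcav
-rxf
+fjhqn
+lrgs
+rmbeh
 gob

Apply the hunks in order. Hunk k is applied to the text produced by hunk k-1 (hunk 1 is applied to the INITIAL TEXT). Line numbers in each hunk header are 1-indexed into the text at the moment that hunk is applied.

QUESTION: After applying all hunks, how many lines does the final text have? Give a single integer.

Answer: 7

Derivation:
Hunk 1: at line 3 remove [vowu,nvq,abge] add [kitk] -> 7 lines: wvs twyix byw rld kitk rxf gob
Hunk 2: at line 1 remove [twyix,byw,rld] add [pogo,ssm] -> 6 lines: wvs pogo ssm kitk rxf gob
Hunk 3: at line 2 remove [kitk] add [efhk,tpu] -> 7 lines: wvs pogo ssm efhk tpu rxf gob
Hunk 4: at line 2 remove [efhk,tpu] add [njwh,pcok,biems] -> 8 lines: wvs pogo ssm njwh pcok biems rxf gob
Hunk 5: at line 3 remove [pcok,biems] add [qnlrj,wcav] -> 8 lines: wvs pogo ssm njwh qnlrj wcav rxf gob
Hunk 6: at line 1 remove [ssm,njwh,qnlrj] add [rbqj] -> 6 lines: wvs pogo rbqj wcav rxf gob
Hunk 7: at line 3 remove [wcav,rxf] add [fjhqn,lrgs,rmbeh] -> 7 lines: wvs pogo rbqj fjhqn lrgs rmbeh gob
Final line count: 7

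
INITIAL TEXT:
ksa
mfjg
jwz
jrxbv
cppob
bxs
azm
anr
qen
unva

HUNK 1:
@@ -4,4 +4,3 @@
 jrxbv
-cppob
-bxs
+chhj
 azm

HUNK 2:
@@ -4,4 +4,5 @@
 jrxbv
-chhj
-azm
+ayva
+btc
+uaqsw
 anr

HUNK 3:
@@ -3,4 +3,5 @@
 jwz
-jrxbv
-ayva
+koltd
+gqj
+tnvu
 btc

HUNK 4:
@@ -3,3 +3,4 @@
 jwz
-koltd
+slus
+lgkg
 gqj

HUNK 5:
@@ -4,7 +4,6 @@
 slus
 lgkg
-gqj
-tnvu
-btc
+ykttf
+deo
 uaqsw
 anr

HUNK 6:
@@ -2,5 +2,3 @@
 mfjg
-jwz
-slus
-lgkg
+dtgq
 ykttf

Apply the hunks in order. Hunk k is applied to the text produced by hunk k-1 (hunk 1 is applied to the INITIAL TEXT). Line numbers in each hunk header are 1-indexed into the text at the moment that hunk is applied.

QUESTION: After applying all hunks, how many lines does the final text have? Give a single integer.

Hunk 1: at line 4 remove [cppob,bxs] add [chhj] -> 9 lines: ksa mfjg jwz jrxbv chhj azm anr qen unva
Hunk 2: at line 4 remove [chhj,azm] add [ayva,btc,uaqsw] -> 10 lines: ksa mfjg jwz jrxbv ayva btc uaqsw anr qen unva
Hunk 3: at line 3 remove [jrxbv,ayva] add [koltd,gqj,tnvu] -> 11 lines: ksa mfjg jwz koltd gqj tnvu btc uaqsw anr qen unva
Hunk 4: at line 3 remove [koltd] add [slus,lgkg] -> 12 lines: ksa mfjg jwz slus lgkg gqj tnvu btc uaqsw anr qen unva
Hunk 5: at line 4 remove [gqj,tnvu,btc] add [ykttf,deo] -> 11 lines: ksa mfjg jwz slus lgkg ykttf deo uaqsw anr qen unva
Hunk 6: at line 2 remove [jwz,slus,lgkg] add [dtgq] -> 9 lines: ksa mfjg dtgq ykttf deo uaqsw anr qen unva
Final line count: 9

Answer: 9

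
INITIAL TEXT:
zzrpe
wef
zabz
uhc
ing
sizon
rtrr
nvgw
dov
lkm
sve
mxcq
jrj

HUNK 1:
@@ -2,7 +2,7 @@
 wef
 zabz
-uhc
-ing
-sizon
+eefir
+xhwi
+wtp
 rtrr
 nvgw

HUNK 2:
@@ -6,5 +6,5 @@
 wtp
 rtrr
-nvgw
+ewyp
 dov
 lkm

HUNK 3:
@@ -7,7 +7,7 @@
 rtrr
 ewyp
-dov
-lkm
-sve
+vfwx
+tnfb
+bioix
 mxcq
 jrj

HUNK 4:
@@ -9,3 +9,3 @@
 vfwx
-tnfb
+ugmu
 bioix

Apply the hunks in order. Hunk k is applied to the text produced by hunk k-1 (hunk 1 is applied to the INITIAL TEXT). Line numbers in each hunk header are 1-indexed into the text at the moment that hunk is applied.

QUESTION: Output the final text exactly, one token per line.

Answer: zzrpe
wef
zabz
eefir
xhwi
wtp
rtrr
ewyp
vfwx
ugmu
bioix
mxcq
jrj

Derivation:
Hunk 1: at line 2 remove [uhc,ing,sizon] add [eefir,xhwi,wtp] -> 13 lines: zzrpe wef zabz eefir xhwi wtp rtrr nvgw dov lkm sve mxcq jrj
Hunk 2: at line 6 remove [nvgw] add [ewyp] -> 13 lines: zzrpe wef zabz eefir xhwi wtp rtrr ewyp dov lkm sve mxcq jrj
Hunk 3: at line 7 remove [dov,lkm,sve] add [vfwx,tnfb,bioix] -> 13 lines: zzrpe wef zabz eefir xhwi wtp rtrr ewyp vfwx tnfb bioix mxcq jrj
Hunk 4: at line 9 remove [tnfb] add [ugmu] -> 13 lines: zzrpe wef zabz eefir xhwi wtp rtrr ewyp vfwx ugmu bioix mxcq jrj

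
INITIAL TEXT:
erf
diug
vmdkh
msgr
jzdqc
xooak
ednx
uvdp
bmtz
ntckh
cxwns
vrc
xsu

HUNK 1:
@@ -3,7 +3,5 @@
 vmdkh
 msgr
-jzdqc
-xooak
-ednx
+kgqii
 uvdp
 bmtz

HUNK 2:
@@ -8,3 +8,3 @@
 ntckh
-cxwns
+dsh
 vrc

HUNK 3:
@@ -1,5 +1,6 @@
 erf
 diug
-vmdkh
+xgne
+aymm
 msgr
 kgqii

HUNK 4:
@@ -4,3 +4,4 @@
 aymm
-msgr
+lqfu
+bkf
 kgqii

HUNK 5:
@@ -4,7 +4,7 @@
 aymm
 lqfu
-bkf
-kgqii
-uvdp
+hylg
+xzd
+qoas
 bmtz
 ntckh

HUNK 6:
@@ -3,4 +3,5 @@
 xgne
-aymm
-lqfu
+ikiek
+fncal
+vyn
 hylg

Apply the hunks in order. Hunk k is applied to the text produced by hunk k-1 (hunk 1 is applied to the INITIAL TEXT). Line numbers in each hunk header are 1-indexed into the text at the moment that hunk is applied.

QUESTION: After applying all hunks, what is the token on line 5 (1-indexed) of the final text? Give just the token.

Hunk 1: at line 3 remove [jzdqc,xooak,ednx] add [kgqii] -> 11 lines: erf diug vmdkh msgr kgqii uvdp bmtz ntckh cxwns vrc xsu
Hunk 2: at line 8 remove [cxwns] add [dsh] -> 11 lines: erf diug vmdkh msgr kgqii uvdp bmtz ntckh dsh vrc xsu
Hunk 3: at line 1 remove [vmdkh] add [xgne,aymm] -> 12 lines: erf diug xgne aymm msgr kgqii uvdp bmtz ntckh dsh vrc xsu
Hunk 4: at line 4 remove [msgr] add [lqfu,bkf] -> 13 lines: erf diug xgne aymm lqfu bkf kgqii uvdp bmtz ntckh dsh vrc xsu
Hunk 5: at line 4 remove [bkf,kgqii,uvdp] add [hylg,xzd,qoas] -> 13 lines: erf diug xgne aymm lqfu hylg xzd qoas bmtz ntckh dsh vrc xsu
Hunk 6: at line 3 remove [aymm,lqfu] add [ikiek,fncal,vyn] -> 14 lines: erf diug xgne ikiek fncal vyn hylg xzd qoas bmtz ntckh dsh vrc xsu
Final line 5: fncal

Answer: fncal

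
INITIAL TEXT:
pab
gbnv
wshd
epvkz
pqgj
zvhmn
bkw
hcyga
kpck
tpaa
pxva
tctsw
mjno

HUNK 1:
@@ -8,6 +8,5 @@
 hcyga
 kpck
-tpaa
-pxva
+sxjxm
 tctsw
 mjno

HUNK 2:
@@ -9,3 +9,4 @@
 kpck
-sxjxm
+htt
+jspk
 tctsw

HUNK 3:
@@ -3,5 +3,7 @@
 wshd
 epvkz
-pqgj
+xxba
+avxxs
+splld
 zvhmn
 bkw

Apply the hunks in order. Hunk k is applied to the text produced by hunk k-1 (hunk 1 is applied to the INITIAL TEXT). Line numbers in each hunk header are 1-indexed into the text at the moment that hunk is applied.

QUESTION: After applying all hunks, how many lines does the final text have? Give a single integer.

Answer: 15

Derivation:
Hunk 1: at line 8 remove [tpaa,pxva] add [sxjxm] -> 12 lines: pab gbnv wshd epvkz pqgj zvhmn bkw hcyga kpck sxjxm tctsw mjno
Hunk 2: at line 9 remove [sxjxm] add [htt,jspk] -> 13 lines: pab gbnv wshd epvkz pqgj zvhmn bkw hcyga kpck htt jspk tctsw mjno
Hunk 3: at line 3 remove [pqgj] add [xxba,avxxs,splld] -> 15 lines: pab gbnv wshd epvkz xxba avxxs splld zvhmn bkw hcyga kpck htt jspk tctsw mjno
Final line count: 15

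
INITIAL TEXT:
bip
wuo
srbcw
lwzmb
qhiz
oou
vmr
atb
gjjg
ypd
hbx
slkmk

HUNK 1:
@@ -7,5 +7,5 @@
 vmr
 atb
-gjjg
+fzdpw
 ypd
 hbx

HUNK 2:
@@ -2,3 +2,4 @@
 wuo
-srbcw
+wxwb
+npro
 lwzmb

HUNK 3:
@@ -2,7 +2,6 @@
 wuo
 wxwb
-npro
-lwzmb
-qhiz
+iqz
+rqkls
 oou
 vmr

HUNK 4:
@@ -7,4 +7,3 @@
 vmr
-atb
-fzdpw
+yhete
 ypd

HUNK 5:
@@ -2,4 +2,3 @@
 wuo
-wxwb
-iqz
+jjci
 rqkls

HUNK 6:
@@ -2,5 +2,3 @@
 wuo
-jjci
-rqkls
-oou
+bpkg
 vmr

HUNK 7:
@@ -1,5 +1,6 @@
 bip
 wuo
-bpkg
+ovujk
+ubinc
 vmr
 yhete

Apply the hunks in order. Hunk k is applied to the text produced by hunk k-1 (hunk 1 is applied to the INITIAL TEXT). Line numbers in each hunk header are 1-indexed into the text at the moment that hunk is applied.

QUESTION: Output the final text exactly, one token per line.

Answer: bip
wuo
ovujk
ubinc
vmr
yhete
ypd
hbx
slkmk

Derivation:
Hunk 1: at line 7 remove [gjjg] add [fzdpw] -> 12 lines: bip wuo srbcw lwzmb qhiz oou vmr atb fzdpw ypd hbx slkmk
Hunk 2: at line 2 remove [srbcw] add [wxwb,npro] -> 13 lines: bip wuo wxwb npro lwzmb qhiz oou vmr atb fzdpw ypd hbx slkmk
Hunk 3: at line 2 remove [npro,lwzmb,qhiz] add [iqz,rqkls] -> 12 lines: bip wuo wxwb iqz rqkls oou vmr atb fzdpw ypd hbx slkmk
Hunk 4: at line 7 remove [atb,fzdpw] add [yhete] -> 11 lines: bip wuo wxwb iqz rqkls oou vmr yhete ypd hbx slkmk
Hunk 5: at line 2 remove [wxwb,iqz] add [jjci] -> 10 lines: bip wuo jjci rqkls oou vmr yhete ypd hbx slkmk
Hunk 6: at line 2 remove [jjci,rqkls,oou] add [bpkg] -> 8 lines: bip wuo bpkg vmr yhete ypd hbx slkmk
Hunk 7: at line 1 remove [bpkg] add [ovujk,ubinc] -> 9 lines: bip wuo ovujk ubinc vmr yhete ypd hbx slkmk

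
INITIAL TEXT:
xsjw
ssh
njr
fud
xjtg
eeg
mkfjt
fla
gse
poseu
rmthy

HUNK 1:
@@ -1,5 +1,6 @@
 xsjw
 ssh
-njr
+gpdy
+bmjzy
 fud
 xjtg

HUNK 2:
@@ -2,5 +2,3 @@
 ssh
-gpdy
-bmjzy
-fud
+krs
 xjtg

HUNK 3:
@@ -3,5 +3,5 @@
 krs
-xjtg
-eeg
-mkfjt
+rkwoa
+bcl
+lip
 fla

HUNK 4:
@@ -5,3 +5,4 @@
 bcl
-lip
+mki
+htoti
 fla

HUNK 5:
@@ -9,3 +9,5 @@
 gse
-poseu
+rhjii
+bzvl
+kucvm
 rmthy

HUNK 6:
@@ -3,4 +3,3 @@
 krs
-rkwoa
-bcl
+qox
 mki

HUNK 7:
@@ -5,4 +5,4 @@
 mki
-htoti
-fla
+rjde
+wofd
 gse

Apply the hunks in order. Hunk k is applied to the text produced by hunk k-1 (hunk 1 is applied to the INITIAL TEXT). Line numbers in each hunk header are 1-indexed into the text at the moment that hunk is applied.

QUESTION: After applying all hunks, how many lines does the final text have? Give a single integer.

Hunk 1: at line 1 remove [njr] add [gpdy,bmjzy] -> 12 lines: xsjw ssh gpdy bmjzy fud xjtg eeg mkfjt fla gse poseu rmthy
Hunk 2: at line 2 remove [gpdy,bmjzy,fud] add [krs] -> 10 lines: xsjw ssh krs xjtg eeg mkfjt fla gse poseu rmthy
Hunk 3: at line 3 remove [xjtg,eeg,mkfjt] add [rkwoa,bcl,lip] -> 10 lines: xsjw ssh krs rkwoa bcl lip fla gse poseu rmthy
Hunk 4: at line 5 remove [lip] add [mki,htoti] -> 11 lines: xsjw ssh krs rkwoa bcl mki htoti fla gse poseu rmthy
Hunk 5: at line 9 remove [poseu] add [rhjii,bzvl,kucvm] -> 13 lines: xsjw ssh krs rkwoa bcl mki htoti fla gse rhjii bzvl kucvm rmthy
Hunk 6: at line 3 remove [rkwoa,bcl] add [qox] -> 12 lines: xsjw ssh krs qox mki htoti fla gse rhjii bzvl kucvm rmthy
Hunk 7: at line 5 remove [htoti,fla] add [rjde,wofd] -> 12 lines: xsjw ssh krs qox mki rjde wofd gse rhjii bzvl kucvm rmthy
Final line count: 12

Answer: 12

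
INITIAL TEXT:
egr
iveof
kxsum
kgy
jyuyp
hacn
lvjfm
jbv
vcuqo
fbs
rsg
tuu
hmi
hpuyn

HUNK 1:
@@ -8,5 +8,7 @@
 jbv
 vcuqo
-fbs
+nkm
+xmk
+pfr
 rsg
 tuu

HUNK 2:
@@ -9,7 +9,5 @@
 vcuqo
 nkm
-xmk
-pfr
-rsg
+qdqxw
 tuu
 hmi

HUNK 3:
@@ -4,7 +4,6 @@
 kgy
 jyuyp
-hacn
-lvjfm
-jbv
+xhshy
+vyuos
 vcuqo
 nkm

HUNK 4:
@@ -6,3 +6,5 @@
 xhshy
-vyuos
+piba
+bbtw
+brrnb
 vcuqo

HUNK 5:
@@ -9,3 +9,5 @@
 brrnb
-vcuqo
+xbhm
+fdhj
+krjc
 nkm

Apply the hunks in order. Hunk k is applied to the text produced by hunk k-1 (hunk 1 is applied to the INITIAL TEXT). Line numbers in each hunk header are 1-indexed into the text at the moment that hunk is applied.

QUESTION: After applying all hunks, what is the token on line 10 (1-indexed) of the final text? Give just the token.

Hunk 1: at line 8 remove [fbs] add [nkm,xmk,pfr] -> 16 lines: egr iveof kxsum kgy jyuyp hacn lvjfm jbv vcuqo nkm xmk pfr rsg tuu hmi hpuyn
Hunk 2: at line 9 remove [xmk,pfr,rsg] add [qdqxw] -> 14 lines: egr iveof kxsum kgy jyuyp hacn lvjfm jbv vcuqo nkm qdqxw tuu hmi hpuyn
Hunk 3: at line 4 remove [hacn,lvjfm,jbv] add [xhshy,vyuos] -> 13 lines: egr iveof kxsum kgy jyuyp xhshy vyuos vcuqo nkm qdqxw tuu hmi hpuyn
Hunk 4: at line 6 remove [vyuos] add [piba,bbtw,brrnb] -> 15 lines: egr iveof kxsum kgy jyuyp xhshy piba bbtw brrnb vcuqo nkm qdqxw tuu hmi hpuyn
Hunk 5: at line 9 remove [vcuqo] add [xbhm,fdhj,krjc] -> 17 lines: egr iveof kxsum kgy jyuyp xhshy piba bbtw brrnb xbhm fdhj krjc nkm qdqxw tuu hmi hpuyn
Final line 10: xbhm

Answer: xbhm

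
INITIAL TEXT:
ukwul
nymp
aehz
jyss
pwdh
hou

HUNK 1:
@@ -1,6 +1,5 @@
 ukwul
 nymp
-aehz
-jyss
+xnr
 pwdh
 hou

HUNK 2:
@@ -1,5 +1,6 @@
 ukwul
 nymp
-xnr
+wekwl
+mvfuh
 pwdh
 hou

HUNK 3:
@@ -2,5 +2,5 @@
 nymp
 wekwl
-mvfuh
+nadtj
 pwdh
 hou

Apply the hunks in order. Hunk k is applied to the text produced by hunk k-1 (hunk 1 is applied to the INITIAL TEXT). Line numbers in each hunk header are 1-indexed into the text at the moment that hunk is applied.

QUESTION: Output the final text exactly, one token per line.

Answer: ukwul
nymp
wekwl
nadtj
pwdh
hou

Derivation:
Hunk 1: at line 1 remove [aehz,jyss] add [xnr] -> 5 lines: ukwul nymp xnr pwdh hou
Hunk 2: at line 1 remove [xnr] add [wekwl,mvfuh] -> 6 lines: ukwul nymp wekwl mvfuh pwdh hou
Hunk 3: at line 2 remove [mvfuh] add [nadtj] -> 6 lines: ukwul nymp wekwl nadtj pwdh hou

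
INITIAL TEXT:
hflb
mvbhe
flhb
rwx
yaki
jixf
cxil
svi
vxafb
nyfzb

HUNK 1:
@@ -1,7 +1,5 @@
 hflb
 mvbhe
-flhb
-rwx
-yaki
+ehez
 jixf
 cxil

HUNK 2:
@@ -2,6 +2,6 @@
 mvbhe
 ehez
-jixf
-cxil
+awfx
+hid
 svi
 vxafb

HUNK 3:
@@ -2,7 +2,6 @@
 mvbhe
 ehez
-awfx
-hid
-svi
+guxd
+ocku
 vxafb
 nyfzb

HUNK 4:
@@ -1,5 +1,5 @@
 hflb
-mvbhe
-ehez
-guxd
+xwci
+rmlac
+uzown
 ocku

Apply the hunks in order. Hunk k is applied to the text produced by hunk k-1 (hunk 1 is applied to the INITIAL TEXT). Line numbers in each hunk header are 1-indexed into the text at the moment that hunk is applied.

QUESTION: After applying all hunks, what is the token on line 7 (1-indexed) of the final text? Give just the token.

Answer: nyfzb

Derivation:
Hunk 1: at line 1 remove [flhb,rwx,yaki] add [ehez] -> 8 lines: hflb mvbhe ehez jixf cxil svi vxafb nyfzb
Hunk 2: at line 2 remove [jixf,cxil] add [awfx,hid] -> 8 lines: hflb mvbhe ehez awfx hid svi vxafb nyfzb
Hunk 3: at line 2 remove [awfx,hid,svi] add [guxd,ocku] -> 7 lines: hflb mvbhe ehez guxd ocku vxafb nyfzb
Hunk 4: at line 1 remove [mvbhe,ehez,guxd] add [xwci,rmlac,uzown] -> 7 lines: hflb xwci rmlac uzown ocku vxafb nyfzb
Final line 7: nyfzb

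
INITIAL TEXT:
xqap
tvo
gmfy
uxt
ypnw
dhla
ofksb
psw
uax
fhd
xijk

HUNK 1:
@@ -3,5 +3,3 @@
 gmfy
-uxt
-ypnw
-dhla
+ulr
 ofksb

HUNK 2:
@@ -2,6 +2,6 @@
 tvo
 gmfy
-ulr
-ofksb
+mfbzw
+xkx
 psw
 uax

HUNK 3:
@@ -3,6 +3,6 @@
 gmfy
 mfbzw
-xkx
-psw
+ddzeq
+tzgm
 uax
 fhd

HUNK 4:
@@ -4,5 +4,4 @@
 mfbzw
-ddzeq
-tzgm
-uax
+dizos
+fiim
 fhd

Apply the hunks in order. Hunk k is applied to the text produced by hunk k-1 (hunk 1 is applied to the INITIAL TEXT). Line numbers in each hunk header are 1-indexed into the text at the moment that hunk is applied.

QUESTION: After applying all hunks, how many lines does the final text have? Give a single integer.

Hunk 1: at line 3 remove [uxt,ypnw,dhla] add [ulr] -> 9 lines: xqap tvo gmfy ulr ofksb psw uax fhd xijk
Hunk 2: at line 2 remove [ulr,ofksb] add [mfbzw,xkx] -> 9 lines: xqap tvo gmfy mfbzw xkx psw uax fhd xijk
Hunk 3: at line 3 remove [xkx,psw] add [ddzeq,tzgm] -> 9 lines: xqap tvo gmfy mfbzw ddzeq tzgm uax fhd xijk
Hunk 4: at line 4 remove [ddzeq,tzgm,uax] add [dizos,fiim] -> 8 lines: xqap tvo gmfy mfbzw dizos fiim fhd xijk
Final line count: 8

Answer: 8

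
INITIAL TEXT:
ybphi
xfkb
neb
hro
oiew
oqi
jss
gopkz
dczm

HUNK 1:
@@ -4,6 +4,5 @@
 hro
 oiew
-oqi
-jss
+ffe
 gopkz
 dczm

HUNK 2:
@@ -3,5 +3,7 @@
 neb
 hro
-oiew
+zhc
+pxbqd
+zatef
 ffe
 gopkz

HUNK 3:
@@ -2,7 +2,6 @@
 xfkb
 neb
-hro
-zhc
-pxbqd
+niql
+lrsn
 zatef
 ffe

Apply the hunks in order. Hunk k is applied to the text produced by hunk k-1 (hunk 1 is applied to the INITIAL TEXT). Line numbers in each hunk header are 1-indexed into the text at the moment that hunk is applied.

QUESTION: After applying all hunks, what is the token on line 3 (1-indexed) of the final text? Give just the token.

Answer: neb

Derivation:
Hunk 1: at line 4 remove [oqi,jss] add [ffe] -> 8 lines: ybphi xfkb neb hro oiew ffe gopkz dczm
Hunk 2: at line 3 remove [oiew] add [zhc,pxbqd,zatef] -> 10 lines: ybphi xfkb neb hro zhc pxbqd zatef ffe gopkz dczm
Hunk 3: at line 2 remove [hro,zhc,pxbqd] add [niql,lrsn] -> 9 lines: ybphi xfkb neb niql lrsn zatef ffe gopkz dczm
Final line 3: neb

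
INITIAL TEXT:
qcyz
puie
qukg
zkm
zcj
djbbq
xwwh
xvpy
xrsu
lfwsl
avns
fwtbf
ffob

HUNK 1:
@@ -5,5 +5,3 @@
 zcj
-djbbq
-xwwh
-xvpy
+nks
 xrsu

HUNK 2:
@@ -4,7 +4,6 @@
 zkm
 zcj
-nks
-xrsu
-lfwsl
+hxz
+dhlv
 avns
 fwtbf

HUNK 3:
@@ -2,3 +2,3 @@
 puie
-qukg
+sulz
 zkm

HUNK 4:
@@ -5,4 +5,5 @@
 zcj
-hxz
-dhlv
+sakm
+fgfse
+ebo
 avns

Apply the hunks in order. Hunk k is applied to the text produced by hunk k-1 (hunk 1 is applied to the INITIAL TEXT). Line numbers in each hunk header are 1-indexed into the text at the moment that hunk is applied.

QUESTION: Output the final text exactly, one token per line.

Hunk 1: at line 5 remove [djbbq,xwwh,xvpy] add [nks] -> 11 lines: qcyz puie qukg zkm zcj nks xrsu lfwsl avns fwtbf ffob
Hunk 2: at line 4 remove [nks,xrsu,lfwsl] add [hxz,dhlv] -> 10 lines: qcyz puie qukg zkm zcj hxz dhlv avns fwtbf ffob
Hunk 3: at line 2 remove [qukg] add [sulz] -> 10 lines: qcyz puie sulz zkm zcj hxz dhlv avns fwtbf ffob
Hunk 4: at line 5 remove [hxz,dhlv] add [sakm,fgfse,ebo] -> 11 lines: qcyz puie sulz zkm zcj sakm fgfse ebo avns fwtbf ffob

Answer: qcyz
puie
sulz
zkm
zcj
sakm
fgfse
ebo
avns
fwtbf
ffob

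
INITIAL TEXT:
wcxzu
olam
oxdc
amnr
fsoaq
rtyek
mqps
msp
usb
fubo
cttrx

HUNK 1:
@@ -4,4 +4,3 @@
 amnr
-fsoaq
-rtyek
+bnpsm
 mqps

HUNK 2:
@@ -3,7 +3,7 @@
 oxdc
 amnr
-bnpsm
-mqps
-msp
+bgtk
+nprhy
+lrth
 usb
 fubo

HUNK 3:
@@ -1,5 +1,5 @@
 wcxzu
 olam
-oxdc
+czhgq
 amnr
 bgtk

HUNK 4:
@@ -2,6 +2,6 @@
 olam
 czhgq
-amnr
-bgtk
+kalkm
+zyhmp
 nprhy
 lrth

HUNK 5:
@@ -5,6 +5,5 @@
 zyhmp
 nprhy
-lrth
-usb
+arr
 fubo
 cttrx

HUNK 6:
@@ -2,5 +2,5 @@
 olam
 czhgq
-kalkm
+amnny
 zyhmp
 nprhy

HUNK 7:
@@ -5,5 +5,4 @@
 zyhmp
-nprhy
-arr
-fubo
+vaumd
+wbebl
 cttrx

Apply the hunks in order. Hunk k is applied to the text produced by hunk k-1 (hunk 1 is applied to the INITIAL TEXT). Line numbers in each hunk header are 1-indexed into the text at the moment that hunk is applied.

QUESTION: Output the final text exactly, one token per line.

Answer: wcxzu
olam
czhgq
amnny
zyhmp
vaumd
wbebl
cttrx

Derivation:
Hunk 1: at line 4 remove [fsoaq,rtyek] add [bnpsm] -> 10 lines: wcxzu olam oxdc amnr bnpsm mqps msp usb fubo cttrx
Hunk 2: at line 3 remove [bnpsm,mqps,msp] add [bgtk,nprhy,lrth] -> 10 lines: wcxzu olam oxdc amnr bgtk nprhy lrth usb fubo cttrx
Hunk 3: at line 1 remove [oxdc] add [czhgq] -> 10 lines: wcxzu olam czhgq amnr bgtk nprhy lrth usb fubo cttrx
Hunk 4: at line 2 remove [amnr,bgtk] add [kalkm,zyhmp] -> 10 lines: wcxzu olam czhgq kalkm zyhmp nprhy lrth usb fubo cttrx
Hunk 5: at line 5 remove [lrth,usb] add [arr] -> 9 lines: wcxzu olam czhgq kalkm zyhmp nprhy arr fubo cttrx
Hunk 6: at line 2 remove [kalkm] add [amnny] -> 9 lines: wcxzu olam czhgq amnny zyhmp nprhy arr fubo cttrx
Hunk 7: at line 5 remove [nprhy,arr,fubo] add [vaumd,wbebl] -> 8 lines: wcxzu olam czhgq amnny zyhmp vaumd wbebl cttrx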